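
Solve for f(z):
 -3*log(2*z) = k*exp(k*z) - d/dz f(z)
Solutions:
 f(z) = C1 + 3*z*log(z) + 3*z*(-1 + log(2)) + exp(k*z)


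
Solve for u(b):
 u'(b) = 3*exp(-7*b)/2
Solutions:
 u(b) = C1 - 3*exp(-7*b)/14


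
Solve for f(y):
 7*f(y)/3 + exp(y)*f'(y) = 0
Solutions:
 f(y) = C1*exp(7*exp(-y)/3)


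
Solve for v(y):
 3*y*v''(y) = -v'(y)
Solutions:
 v(y) = C1 + C2*y^(2/3)


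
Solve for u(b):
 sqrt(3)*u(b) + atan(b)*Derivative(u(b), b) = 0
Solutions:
 u(b) = C1*exp(-sqrt(3)*Integral(1/atan(b), b))


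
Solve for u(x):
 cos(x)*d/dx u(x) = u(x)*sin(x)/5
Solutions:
 u(x) = C1/cos(x)^(1/5)


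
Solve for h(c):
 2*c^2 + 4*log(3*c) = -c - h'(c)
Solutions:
 h(c) = C1 - 2*c^3/3 - c^2/2 - 4*c*log(c) - c*log(81) + 4*c


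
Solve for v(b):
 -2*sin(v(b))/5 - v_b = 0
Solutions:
 2*b/5 + log(cos(v(b)) - 1)/2 - log(cos(v(b)) + 1)/2 = C1


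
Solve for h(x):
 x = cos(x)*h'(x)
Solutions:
 h(x) = C1 + Integral(x/cos(x), x)


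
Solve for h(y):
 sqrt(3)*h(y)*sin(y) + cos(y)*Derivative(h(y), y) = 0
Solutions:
 h(y) = C1*cos(y)^(sqrt(3))


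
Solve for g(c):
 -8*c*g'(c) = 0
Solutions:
 g(c) = C1


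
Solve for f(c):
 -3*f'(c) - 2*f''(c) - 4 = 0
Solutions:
 f(c) = C1 + C2*exp(-3*c/2) - 4*c/3


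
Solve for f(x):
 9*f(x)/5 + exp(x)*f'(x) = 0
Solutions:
 f(x) = C1*exp(9*exp(-x)/5)


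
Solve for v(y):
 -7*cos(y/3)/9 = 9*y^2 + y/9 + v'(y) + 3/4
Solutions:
 v(y) = C1 - 3*y^3 - y^2/18 - 3*y/4 - 7*sin(y/3)/3


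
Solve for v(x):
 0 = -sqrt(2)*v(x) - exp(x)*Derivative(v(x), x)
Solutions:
 v(x) = C1*exp(sqrt(2)*exp(-x))


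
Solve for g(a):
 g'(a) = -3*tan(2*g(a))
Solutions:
 g(a) = -asin(C1*exp(-6*a))/2 + pi/2
 g(a) = asin(C1*exp(-6*a))/2


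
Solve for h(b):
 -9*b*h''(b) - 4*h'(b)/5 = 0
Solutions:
 h(b) = C1 + C2*b^(41/45)


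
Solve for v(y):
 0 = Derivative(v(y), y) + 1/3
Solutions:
 v(y) = C1 - y/3


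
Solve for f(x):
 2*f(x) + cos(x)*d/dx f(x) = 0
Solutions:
 f(x) = C1*(sin(x) - 1)/(sin(x) + 1)


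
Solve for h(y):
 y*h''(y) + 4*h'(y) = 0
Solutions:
 h(y) = C1 + C2/y^3


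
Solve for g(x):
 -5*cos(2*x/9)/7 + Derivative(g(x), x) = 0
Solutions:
 g(x) = C1 + 45*sin(2*x/9)/14


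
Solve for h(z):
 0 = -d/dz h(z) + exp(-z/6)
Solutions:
 h(z) = C1 - 6*exp(-z/6)


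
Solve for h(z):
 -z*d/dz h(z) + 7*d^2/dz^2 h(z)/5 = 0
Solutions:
 h(z) = C1 + C2*erfi(sqrt(70)*z/14)


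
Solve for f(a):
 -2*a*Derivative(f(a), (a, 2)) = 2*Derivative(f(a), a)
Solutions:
 f(a) = C1 + C2*log(a)


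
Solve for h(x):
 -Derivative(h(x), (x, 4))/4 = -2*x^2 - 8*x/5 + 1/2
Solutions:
 h(x) = C1 + C2*x + C3*x^2 + C4*x^3 + x^6/45 + 4*x^5/75 - x^4/12


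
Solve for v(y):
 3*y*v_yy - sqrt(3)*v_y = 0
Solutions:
 v(y) = C1 + C2*y^(sqrt(3)/3 + 1)


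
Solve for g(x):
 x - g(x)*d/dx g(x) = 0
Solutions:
 g(x) = -sqrt(C1 + x^2)
 g(x) = sqrt(C1 + x^2)


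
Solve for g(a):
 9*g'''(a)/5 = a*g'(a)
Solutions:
 g(a) = C1 + Integral(C2*airyai(15^(1/3)*a/3) + C3*airybi(15^(1/3)*a/3), a)


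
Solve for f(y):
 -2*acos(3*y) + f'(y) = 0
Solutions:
 f(y) = C1 + 2*y*acos(3*y) - 2*sqrt(1 - 9*y^2)/3


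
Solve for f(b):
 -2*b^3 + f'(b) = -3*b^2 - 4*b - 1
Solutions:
 f(b) = C1 + b^4/2 - b^3 - 2*b^2 - b


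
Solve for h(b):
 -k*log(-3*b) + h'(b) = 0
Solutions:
 h(b) = C1 + b*k*log(-b) + b*k*(-1 + log(3))


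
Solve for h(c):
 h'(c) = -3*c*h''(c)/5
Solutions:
 h(c) = C1 + C2/c^(2/3)


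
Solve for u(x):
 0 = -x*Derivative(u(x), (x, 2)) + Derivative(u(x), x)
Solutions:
 u(x) = C1 + C2*x^2


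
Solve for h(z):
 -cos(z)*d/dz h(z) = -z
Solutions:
 h(z) = C1 + Integral(z/cos(z), z)


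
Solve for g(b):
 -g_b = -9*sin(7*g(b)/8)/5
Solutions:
 -9*b/5 + 4*log(cos(7*g(b)/8) - 1)/7 - 4*log(cos(7*g(b)/8) + 1)/7 = C1


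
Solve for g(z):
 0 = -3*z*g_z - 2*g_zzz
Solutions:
 g(z) = C1 + Integral(C2*airyai(-2^(2/3)*3^(1/3)*z/2) + C3*airybi(-2^(2/3)*3^(1/3)*z/2), z)


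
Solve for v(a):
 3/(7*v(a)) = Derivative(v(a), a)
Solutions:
 v(a) = -sqrt(C1 + 42*a)/7
 v(a) = sqrt(C1 + 42*a)/7


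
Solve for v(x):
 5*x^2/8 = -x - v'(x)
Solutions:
 v(x) = C1 - 5*x^3/24 - x^2/2


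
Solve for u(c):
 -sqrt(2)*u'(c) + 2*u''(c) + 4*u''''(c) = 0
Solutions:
 u(c) = C1 + C2*exp(2^(1/6)*3^(1/3)*c*(-(9 + sqrt(93))^(1/3) + 2^(2/3)*3^(1/3)/(9 + sqrt(93))^(1/3))/12)*sin(6^(1/6)*c*(3*2^(2/3)/(9 + sqrt(93))^(1/3) + 3^(2/3)*(9 + sqrt(93))^(1/3))/12) + C3*exp(2^(1/6)*3^(1/3)*c*(-(9 + sqrt(93))^(1/3) + 2^(2/3)*3^(1/3)/(9 + sqrt(93))^(1/3))/12)*cos(6^(1/6)*c*(3*2^(2/3)/(9 + sqrt(93))^(1/3) + 3^(2/3)*(9 + sqrt(93))^(1/3))/12) + C4*exp(-2^(1/6)*3^(1/3)*c*(-(9 + sqrt(93))^(1/3) + 2^(2/3)*3^(1/3)/(9 + sqrt(93))^(1/3))/6)


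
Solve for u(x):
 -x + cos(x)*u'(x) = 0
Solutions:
 u(x) = C1 + Integral(x/cos(x), x)


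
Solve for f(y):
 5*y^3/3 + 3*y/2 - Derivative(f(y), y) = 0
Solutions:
 f(y) = C1 + 5*y^4/12 + 3*y^2/4


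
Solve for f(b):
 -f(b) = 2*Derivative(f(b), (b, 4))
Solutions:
 f(b) = (C1*sin(2^(1/4)*b/2) + C2*cos(2^(1/4)*b/2))*exp(-2^(1/4)*b/2) + (C3*sin(2^(1/4)*b/2) + C4*cos(2^(1/4)*b/2))*exp(2^(1/4)*b/2)


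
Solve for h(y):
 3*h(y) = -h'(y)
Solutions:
 h(y) = C1*exp(-3*y)


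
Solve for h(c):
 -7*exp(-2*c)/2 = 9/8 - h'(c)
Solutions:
 h(c) = C1 + 9*c/8 - 7*exp(-2*c)/4


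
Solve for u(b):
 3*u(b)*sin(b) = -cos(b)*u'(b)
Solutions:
 u(b) = C1*cos(b)^3


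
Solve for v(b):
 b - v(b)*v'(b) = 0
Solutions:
 v(b) = -sqrt(C1 + b^2)
 v(b) = sqrt(C1 + b^2)


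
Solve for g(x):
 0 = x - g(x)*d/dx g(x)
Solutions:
 g(x) = -sqrt(C1 + x^2)
 g(x) = sqrt(C1 + x^2)


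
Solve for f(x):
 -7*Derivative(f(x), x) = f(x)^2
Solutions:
 f(x) = 7/(C1 + x)


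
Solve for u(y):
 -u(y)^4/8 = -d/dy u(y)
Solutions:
 u(y) = 2*(-1/(C1 + 3*y))^(1/3)
 u(y) = (-1/(C1 + y))^(1/3)*(-3^(2/3)/3 - 3^(1/6)*I)
 u(y) = (-1/(C1 + y))^(1/3)*(-3^(2/3)/3 + 3^(1/6)*I)


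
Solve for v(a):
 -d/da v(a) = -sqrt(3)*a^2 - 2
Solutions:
 v(a) = C1 + sqrt(3)*a^3/3 + 2*a


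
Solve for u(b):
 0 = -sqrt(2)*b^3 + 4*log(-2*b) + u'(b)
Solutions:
 u(b) = C1 + sqrt(2)*b^4/4 - 4*b*log(-b) + 4*b*(1 - log(2))


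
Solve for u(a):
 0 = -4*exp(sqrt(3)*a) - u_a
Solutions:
 u(a) = C1 - 4*sqrt(3)*exp(sqrt(3)*a)/3


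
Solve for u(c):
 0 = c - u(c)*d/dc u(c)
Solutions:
 u(c) = -sqrt(C1 + c^2)
 u(c) = sqrt(C1 + c^2)


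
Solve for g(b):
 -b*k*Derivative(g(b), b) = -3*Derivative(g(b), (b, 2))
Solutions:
 g(b) = Piecewise((-sqrt(6)*sqrt(pi)*C1*erf(sqrt(6)*b*sqrt(-k)/6)/(2*sqrt(-k)) - C2, (k > 0) | (k < 0)), (-C1*b - C2, True))


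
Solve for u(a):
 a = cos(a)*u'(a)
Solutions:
 u(a) = C1 + Integral(a/cos(a), a)


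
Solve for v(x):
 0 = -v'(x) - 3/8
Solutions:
 v(x) = C1 - 3*x/8


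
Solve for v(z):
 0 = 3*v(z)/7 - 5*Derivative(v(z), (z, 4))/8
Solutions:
 v(z) = C1*exp(-24^(1/4)*35^(3/4)*z/35) + C2*exp(24^(1/4)*35^(3/4)*z/35) + C3*sin(24^(1/4)*35^(3/4)*z/35) + C4*cos(24^(1/4)*35^(3/4)*z/35)


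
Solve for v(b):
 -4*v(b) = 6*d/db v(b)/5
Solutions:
 v(b) = C1*exp(-10*b/3)


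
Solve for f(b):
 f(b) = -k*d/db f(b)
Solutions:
 f(b) = C1*exp(-b/k)


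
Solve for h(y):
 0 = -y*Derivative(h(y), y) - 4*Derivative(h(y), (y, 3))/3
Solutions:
 h(y) = C1 + Integral(C2*airyai(-6^(1/3)*y/2) + C3*airybi(-6^(1/3)*y/2), y)


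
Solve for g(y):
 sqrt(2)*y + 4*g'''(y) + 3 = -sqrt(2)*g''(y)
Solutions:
 g(y) = C1 + C2*y + C3*exp(-sqrt(2)*y/4) - y^3/6 + sqrt(2)*y^2/4


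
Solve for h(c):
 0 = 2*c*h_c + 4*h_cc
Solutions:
 h(c) = C1 + C2*erf(c/2)


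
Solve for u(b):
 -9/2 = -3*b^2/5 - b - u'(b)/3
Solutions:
 u(b) = C1 - 3*b^3/5 - 3*b^2/2 + 27*b/2


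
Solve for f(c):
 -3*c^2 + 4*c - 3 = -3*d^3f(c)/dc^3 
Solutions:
 f(c) = C1 + C2*c + C3*c^2 + c^5/60 - c^4/18 + c^3/6


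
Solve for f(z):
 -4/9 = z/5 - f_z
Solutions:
 f(z) = C1 + z^2/10 + 4*z/9


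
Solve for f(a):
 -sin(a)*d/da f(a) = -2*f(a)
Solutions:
 f(a) = C1*(cos(a) - 1)/(cos(a) + 1)


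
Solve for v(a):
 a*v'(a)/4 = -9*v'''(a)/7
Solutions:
 v(a) = C1 + Integral(C2*airyai(-42^(1/3)*a/6) + C3*airybi(-42^(1/3)*a/6), a)


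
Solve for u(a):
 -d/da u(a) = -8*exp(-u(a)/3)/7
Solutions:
 u(a) = 3*log(C1 + 8*a/21)


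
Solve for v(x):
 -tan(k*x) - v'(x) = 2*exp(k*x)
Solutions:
 v(x) = C1 - 2*Piecewise((exp(k*x)/k, Ne(k, 0)), (x, True)) - Piecewise((-log(cos(k*x))/k, Ne(k, 0)), (0, True))


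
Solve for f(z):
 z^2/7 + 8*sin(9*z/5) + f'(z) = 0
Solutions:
 f(z) = C1 - z^3/21 + 40*cos(9*z/5)/9


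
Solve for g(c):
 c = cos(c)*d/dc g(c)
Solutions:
 g(c) = C1 + Integral(c/cos(c), c)


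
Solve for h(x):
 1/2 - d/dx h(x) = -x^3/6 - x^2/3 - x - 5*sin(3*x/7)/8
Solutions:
 h(x) = C1 + x^4/24 + x^3/9 + x^2/2 + x/2 - 35*cos(3*x/7)/24


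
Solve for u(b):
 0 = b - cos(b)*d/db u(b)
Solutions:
 u(b) = C1 + Integral(b/cos(b), b)


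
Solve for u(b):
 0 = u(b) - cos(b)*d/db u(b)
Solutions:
 u(b) = C1*sqrt(sin(b) + 1)/sqrt(sin(b) - 1)


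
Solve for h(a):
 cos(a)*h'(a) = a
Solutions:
 h(a) = C1 + Integral(a/cos(a), a)


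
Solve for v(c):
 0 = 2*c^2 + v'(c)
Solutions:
 v(c) = C1 - 2*c^3/3


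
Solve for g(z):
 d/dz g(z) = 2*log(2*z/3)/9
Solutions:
 g(z) = C1 + 2*z*log(z)/9 - 2*z*log(3)/9 - 2*z/9 + 2*z*log(2)/9


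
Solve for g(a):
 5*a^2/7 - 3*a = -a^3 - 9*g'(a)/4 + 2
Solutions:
 g(a) = C1 - a^4/9 - 20*a^3/189 + 2*a^2/3 + 8*a/9


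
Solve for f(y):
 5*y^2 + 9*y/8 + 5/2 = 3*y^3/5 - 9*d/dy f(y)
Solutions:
 f(y) = C1 + y^4/60 - 5*y^3/27 - y^2/16 - 5*y/18


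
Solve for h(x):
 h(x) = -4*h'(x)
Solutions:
 h(x) = C1*exp(-x/4)


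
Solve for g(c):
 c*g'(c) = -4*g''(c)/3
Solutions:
 g(c) = C1 + C2*erf(sqrt(6)*c/4)


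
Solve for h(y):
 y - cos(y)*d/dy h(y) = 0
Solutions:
 h(y) = C1 + Integral(y/cos(y), y)


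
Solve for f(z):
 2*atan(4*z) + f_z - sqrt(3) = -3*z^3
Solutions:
 f(z) = C1 - 3*z^4/4 - 2*z*atan(4*z) + sqrt(3)*z + log(16*z^2 + 1)/4


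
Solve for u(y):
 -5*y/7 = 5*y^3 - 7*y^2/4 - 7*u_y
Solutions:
 u(y) = C1 + 5*y^4/28 - y^3/12 + 5*y^2/98


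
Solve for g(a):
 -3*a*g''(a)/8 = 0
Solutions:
 g(a) = C1 + C2*a


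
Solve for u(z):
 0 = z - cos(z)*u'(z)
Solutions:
 u(z) = C1 + Integral(z/cos(z), z)


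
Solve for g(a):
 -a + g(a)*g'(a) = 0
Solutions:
 g(a) = -sqrt(C1 + a^2)
 g(a) = sqrt(C1 + a^2)


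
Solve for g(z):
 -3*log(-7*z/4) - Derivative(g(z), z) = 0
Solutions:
 g(z) = C1 - 3*z*log(-z) + 3*z*(-log(7) + 1 + 2*log(2))


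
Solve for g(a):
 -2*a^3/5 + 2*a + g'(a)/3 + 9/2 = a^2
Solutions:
 g(a) = C1 + 3*a^4/10 + a^3 - 3*a^2 - 27*a/2


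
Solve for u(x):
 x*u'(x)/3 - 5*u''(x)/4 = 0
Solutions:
 u(x) = C1 + C2*erfi(sqrt(30)*x/15)


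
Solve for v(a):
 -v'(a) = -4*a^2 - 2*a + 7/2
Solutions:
 v(a) = C1 + 4*a^3/3 + a^2 - 7*a/2


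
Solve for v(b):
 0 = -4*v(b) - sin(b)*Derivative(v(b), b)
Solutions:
 v(b) = C1*(cos(b)^2 + 2*cos(b) + 1)/(cos(b)^2 - 2*cos(b) + 1)


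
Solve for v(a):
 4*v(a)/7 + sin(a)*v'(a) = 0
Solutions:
 v(a) = C1*(cos(a) + 1)^(2/7)/(cos(a) - 1)^(2/7)


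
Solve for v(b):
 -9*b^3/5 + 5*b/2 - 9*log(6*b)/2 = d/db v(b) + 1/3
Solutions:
 v(b) = C1 - 9*b^4/20 + 5*b^2/4 - 9*b*log(b)/2 - 9*b*log(6)/2 + 25*b/6


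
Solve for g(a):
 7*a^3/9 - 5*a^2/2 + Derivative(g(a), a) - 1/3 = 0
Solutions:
 g(a) = C1 - 7*a^4/36 + 5*a^3/6 + a/3


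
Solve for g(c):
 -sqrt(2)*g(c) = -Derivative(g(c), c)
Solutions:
 g(c) = C1*exp(sqrt(2)*c)


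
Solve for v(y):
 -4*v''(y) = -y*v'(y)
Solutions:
 v(y) = C1 + C2*erfi(sqrt(2)*y/4)


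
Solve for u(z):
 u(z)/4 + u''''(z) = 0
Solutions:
 u(z) = (C1*sin(z/2) + C2*cos(z/2))*exp(-z/2) + (C3*sin(z/2) + C4*cos(z/2))*exp(z/2)


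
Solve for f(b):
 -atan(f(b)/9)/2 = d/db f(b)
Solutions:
 Integral(1/atan(_y/9), (_y, f(b))) = C1 - b/2


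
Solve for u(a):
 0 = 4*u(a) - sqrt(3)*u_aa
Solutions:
 u(a) = C1*exp(-2*3^(3/4)*a/3) + C2*exp(2*3^(3/4)*a/3)


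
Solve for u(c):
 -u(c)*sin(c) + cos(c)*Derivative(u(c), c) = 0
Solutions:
 u(c) = C1/cos(c)


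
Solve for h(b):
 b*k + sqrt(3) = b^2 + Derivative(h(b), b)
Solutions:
 h(b) = C1 - b^3/3 + b^2*k/2 + sqrt(3)*b


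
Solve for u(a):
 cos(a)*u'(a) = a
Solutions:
 u(a) = C1 + Integral(a/cos(a), a)


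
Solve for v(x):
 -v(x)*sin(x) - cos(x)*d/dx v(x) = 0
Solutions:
 v(x) = C1*cos(x)


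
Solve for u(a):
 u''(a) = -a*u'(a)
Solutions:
 u(a) = C1 + C2*erf(sqrt(2)*a/2)


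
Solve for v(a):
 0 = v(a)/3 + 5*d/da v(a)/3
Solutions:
 v(a) = C1*exp(-a/5)


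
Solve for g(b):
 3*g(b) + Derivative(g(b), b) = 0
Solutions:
 g(b) = C1*exp(-3*b)


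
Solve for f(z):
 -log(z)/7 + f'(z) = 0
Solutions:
 f(z) = C1 + z*log(z)/7 - z/7


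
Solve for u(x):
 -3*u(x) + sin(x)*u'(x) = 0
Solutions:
 u(x) = C1*(cos(x) - 1)^(3/2)/(cos(x) + 1)^(3/2)


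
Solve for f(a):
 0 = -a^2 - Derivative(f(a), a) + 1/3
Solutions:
 f(a) = C1 - a^3/3 + a/3


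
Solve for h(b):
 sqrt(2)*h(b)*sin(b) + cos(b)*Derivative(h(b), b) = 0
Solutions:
 h(b) = C1*cos(b)^(sqrt(2))


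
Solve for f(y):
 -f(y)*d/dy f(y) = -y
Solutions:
 f(y) = -sqrt(C1 + y^2)
 f(y) = sqrt(C1 + y^2)


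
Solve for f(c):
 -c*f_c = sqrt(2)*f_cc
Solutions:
 f(c) = C1 + C2*erf(2^(1/4)*c/2)


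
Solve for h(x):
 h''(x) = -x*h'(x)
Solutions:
 h(x) = C1 + C2*erf(sqrt(2)*x/2)


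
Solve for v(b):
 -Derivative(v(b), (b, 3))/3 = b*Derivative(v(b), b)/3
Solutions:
 v(b) = C1 + Integral(C2*airyai(-b) + C3*airybi(-b), b)


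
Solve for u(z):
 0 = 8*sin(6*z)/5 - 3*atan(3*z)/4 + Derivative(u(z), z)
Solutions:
 u(z) = C1 + 3*z*atan(3*z)/4 - log(9*z^2 + 1)/8 + 4*cos(6*z)/15


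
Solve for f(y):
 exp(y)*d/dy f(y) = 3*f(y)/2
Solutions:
 f(y) = C1*exp(-3*exp(-y)/2)


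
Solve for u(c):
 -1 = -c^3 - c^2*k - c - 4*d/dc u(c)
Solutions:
 u(c) = C1 - c^4/16 - c^3*k/12 - c^2/8 + c/4


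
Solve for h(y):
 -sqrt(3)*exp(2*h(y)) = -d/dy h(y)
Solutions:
 h(y) = log(-sqrt(-1/(C1 + sqrt(3)*y))) - log(2)/2
 h(y) = log(-1/(C1 + sqrt(3)*y))/2 - log(2)/2


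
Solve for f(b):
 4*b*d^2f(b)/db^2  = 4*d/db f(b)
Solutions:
 f(b) = C1 + C2*b^2


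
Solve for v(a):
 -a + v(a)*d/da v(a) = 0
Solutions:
 v(a) = -sqrt(C1 + a^2)
 v(a) = sqrt(C1 + a^2)


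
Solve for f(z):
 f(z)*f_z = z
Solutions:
 f(z) = -sqrt(C1 + z^2)
 f(z) = sqrt(C1 + z^2)


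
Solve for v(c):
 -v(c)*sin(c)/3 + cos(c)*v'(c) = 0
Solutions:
 v(c) = C1/cos(c)^(1/3)


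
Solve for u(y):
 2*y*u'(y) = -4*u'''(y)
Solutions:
 u(y) = C1 + Integral(C2*airyai(-2^(2/3)*y/2) + C3*airybi(-2^(2/3)*y/2), y)


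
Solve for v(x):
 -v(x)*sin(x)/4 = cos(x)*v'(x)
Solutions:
 v(x) = C1*cos(x)^(1/4)


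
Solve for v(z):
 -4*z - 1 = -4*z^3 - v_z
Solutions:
 v(z) = C1 - z^4 + 2*z^2 + z


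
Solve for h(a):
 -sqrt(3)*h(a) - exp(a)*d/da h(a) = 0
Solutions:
 h(a) = C1*exp(sqrt(3)*exp(-a))


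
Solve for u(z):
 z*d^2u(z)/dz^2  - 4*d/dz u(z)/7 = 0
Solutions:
 u(z) = C1 + C2*z^(11/7)


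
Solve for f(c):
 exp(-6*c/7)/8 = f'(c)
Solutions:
 f(c) = C1 - 7*exp(-6*c/7)/48


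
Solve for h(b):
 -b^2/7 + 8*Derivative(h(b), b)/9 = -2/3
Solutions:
 h(b) = C1 + 3*b^3/56 - 3*b/4


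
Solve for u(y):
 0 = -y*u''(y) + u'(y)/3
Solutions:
 u(y) = C1 + C2*y^(4/3)


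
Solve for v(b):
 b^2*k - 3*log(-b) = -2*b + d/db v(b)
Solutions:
 v(b) = C1 + b^3*k/3 + b^2 - 3*b*log(-b) + 3*b


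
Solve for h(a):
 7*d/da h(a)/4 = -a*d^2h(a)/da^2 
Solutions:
 h(a) = C1 + C2/a^(3/4)


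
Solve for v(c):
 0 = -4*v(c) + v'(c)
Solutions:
 v(c) = C1*exp(4*c)


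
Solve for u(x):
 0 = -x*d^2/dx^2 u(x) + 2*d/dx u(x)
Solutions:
 u(x) = C1 + C2*x^3


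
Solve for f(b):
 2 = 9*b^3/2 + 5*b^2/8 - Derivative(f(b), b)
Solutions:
 f(b) = C1 + 9*b^4/8 + 5*b^3/24 - 2*b


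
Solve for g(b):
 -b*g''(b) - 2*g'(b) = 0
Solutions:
 g(b) = C1 + C2/b


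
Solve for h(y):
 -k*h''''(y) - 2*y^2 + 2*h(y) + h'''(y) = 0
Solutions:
 h(y) = C1*exp(y*Piecewise((-sqrt(-2^(1/3)*(k^(-3))^(1/3) + 1/(4*k^2))/2 - sqrt(2^(1/3)*(k^(-3))^(1/3) + 1/(2*k^2) - 1/(4*k^3*sqrt(-2^(1/3)*(k^(-3))^(1/3) + 1/(4*k^2))))/2 + 1/(4*k), Eq(1/k, 0)), (-sqrt(2*(sqrt(8/(27*k^3) + 1/(64*k^6)) - 1/(8*k^3))^(1/3) - 4/(3*k*(sqrt(8/(27*k^3) + 1/(64*k^6)) - 1/(8*k^3))^(1/3)) + 1/(4*k^2))/2 - sqrt(-2*(sqrt(8/(27*k^3) + 1/(64*k^6)) - 1/(8*k^3))^(1/3) + 4/(3*k*(sqrt(8/(27*k^3) + 1/(64*k^6)) - 1/(8*k^3))^(1/3)) + 1/(2*k^2) - 1/(4*k^3*sqrt(2*(sqrt(8/(27*k^3) + 1/(64*k^6)) - 1/(8*k^3))^(1/3) - 4/(3*k*(sqrt(8/(27*k^3) + 1/(64*k^6)) - 1/(8*k^3))^(1/3)) + 1/(4*k^2))))/2 + 1/(4*k), True))) + C2*exp(y*Piecewise((-sqrt(-2^(1/3)*(k^(-3))^(1/3) + 1/(4*k^2))/2 + sqrt(2^(1/3)*(k^(-3))^(1/3) + 1/(2*k^2) - 1/(4*k^3*sqrt(-2^(1/3)*(k^(-3))^(1/3) + 1/(4*k^2))))/2 + 1/(4*k), Eq(1/k, 0)), (-sqrt(2*(sqrt(8/(27*k^3) + 1/(64*k^6)) - 1/(8*k^3))^(1/3) - 4/(3*k*(sqrt(8/(27*k^3) + 1/(64*k^6)) - 1/(8*k^3))^(1/3)) + 1/(4*k^2))/2 + sqrt(-2*(sqrt(8/(27*k^3) + 1/(64*k^6)) - 1/(8*k^3))^(1/3) + 4/(3*k*(sqrt(8/(27*k^3) + 1/(64*k^6)) - 1/(8*k^3))^(1/3)) + 1/(2*k^2) - 1/(4*k^3*sqrt(2*(sqrt(8/(27*k^3) + 1/(64*k^6)) - 1/(8*k^3))^(1/3) - 4/(3*k*(sqrt(8/(27*k^3) + 1/(64*k^6)) - 1/(8*k^3))^(1/3)) + 1/(4*k^2))))/2 + 1/(4*k), True))) + C3*exp(y*Piecewise((sqrt(-2^(1/3)*(k^(-3))^(1/3) + 1/(4*k^2))/2 - sqrt(2^(1/3)*(k^(-3))^(1/3) + 1/(2*k^2) + 1/(4*k^3*sqrt(-2^(1/3)*(k^(-3))^(1/3) + 1/(4*k^2))))/2 + 1/(4*k), Eq(1/k, 0)), (sqrt(2*(sqrt(8/(27*k^3) + 1/(64*k^6)) - 1/(8*k^3))^(1/3) - 4/(3*k*(sqrt(8/(27*k^3) + 1/(64*k^6)) - 1/(8*k^3))^(1/3)) + 1/(4*k^2))/2 - sqrt(-2*(sqrt(8/(27*k^3) + 1/(64*k^6)) - 1/(8*k^3))^(1/3) + 4/(3*k*(sqrt(8/(27*k^3) + 1/(64*k^6)) - 1/(8*k^3))^(1/3)) + 1/(2*k^2) + 1/(4*k^3*sqrt(2*(sqrt(8/(27*k^3) + 1/(64*k^6)) - 1/(8*k^3))^(1/3) - 4/(3*k*(sqrt(8/(27*k^3) + 1/(64*k^6)) - 1/(8*k^3))^(1/3)) + 1/(4*k^2))))/2 + 1/(4*k), True))) + C4*exp(y*Piecewise((sqrt(-2^(1/3)*(k^(-3))^(1/3) + 1/(4*k^2))/2 + sqrt(2^(1/3)*(k^(-3))^(1/3) + 1/(2*k^2) + 1/(4*k^3*sqrt(-2^(1/3)*(k^(-3))^(1/3) + 1/(4*k^2))))/2 + 1/(4*k), Eq(1/k, 0)), (sqrt(2*(sqrt(8/(27*k^3) + 1/(64*k^6)) - 1/(8*k^3))^(1/3) - 4/(3*k*(sqrt(8/(27*k^3) + 1/(64*k^6)) - 1/(8*k^3))^(1/3)) + 1/(4*k^2))/2 + sqrt(-2*(sqrt(8/(27*k^3) + 1/(64*k^6)) - 1/(8*k^3))^(1/3) + 4/(3*k*(sqrt(8/(27*k^3) + 1/(64*k^6)) - 1/(8*k^3))^(1/3)) + 1/(2*k^2) + 1/(4*k^3*sqrt(2*(sqrt(8/(27*k^3) + 1/(64*k^6)) - 1/(8*k^3))^(1/3) - 4/(3*k*(sqrt(8/(27*k^3) + 1/(64*k^6)) - 1/(8*k^3))^(1/3)) + 1/(4*k^2))))/2 + 1/(4*k), True))) + y^2


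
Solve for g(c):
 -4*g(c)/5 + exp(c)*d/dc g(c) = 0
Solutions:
 g(c) = C1*exp(-4*exp(-c)/5)


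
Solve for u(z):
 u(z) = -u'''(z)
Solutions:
 u(z) = C3*exp(-z) + (C1*sin(sqrt(3)*z/2) + C2*cos(sqrt(3)*z/2))*exp(z/2)


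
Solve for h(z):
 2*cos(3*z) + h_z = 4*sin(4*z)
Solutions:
 h(z) = C1 - 2*sin(3*z)/3 - cos(4*z)


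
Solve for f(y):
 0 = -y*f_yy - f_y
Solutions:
 f(y) = C1 + C2*log(y)


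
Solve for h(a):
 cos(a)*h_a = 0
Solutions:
 h(a) = C1


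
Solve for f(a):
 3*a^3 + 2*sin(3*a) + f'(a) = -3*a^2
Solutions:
 f(a) = C1 - 3*a^4/4 - a^3 + 2*cos(3*a)/3


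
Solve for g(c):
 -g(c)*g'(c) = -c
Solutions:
 g(c) = -sqrt(C1 + c^2)
 g(c) = sqrt(C1 + c^2)


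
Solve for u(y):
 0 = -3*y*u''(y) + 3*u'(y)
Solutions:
 u(y) = C1 + C2*y^2


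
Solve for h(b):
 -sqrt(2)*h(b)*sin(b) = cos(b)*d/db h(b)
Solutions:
 h(b) = C1*cos(b)^(sqrt(2))


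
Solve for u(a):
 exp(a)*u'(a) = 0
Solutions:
 u(a) = C1


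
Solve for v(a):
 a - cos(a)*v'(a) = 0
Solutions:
 v(a) = C1 + Integral(a/cos(a), a)


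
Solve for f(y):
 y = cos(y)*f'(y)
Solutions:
 f(y) = C1 + Integral(y/cos(y), y)


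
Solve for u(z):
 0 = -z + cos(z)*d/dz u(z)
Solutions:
 u(z) = C1 + Integral(z/cos(z), z)


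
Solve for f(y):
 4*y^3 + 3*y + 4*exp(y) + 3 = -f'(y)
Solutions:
 f(y) = C1 - y^4 - 3*y^2/2 - 3*y - 4*exp(y)


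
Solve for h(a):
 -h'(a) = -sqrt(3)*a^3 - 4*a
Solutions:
 h(a) = C1 + sqrt(3)*a^4/4 + 2*a^2


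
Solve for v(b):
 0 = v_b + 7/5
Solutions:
 v(b) = C1 - 7*b/5


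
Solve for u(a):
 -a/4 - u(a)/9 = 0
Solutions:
 u(a) = -9*a/4


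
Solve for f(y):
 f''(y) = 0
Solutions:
 f(y) = C1 + C2*y


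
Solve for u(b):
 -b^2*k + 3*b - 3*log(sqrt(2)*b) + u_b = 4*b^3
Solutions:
 u(b) = C1 + b^4 + b^3*k/3 - 3*b^2/2 + 3*b*log(b) - 3*b + 3*b*log(2)/2


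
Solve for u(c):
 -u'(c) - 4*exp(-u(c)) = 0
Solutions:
 u(c) = log(C1 - 4*c)


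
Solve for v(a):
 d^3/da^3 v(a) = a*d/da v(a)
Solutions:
 v(a) = C1 + Integral(C2*airyai(a) + C3*airybi(a), a)


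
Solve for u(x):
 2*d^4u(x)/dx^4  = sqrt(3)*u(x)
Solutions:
 u(x) = C1*exp(-2^(3/4)*3^(1/8)*x/2) + C2*exp(2^(3/4)*3^(1/8)*x/2) + C3*sin(2^(3/4)*3^(1/8)*x/2) + C4*cos(2^(3/4)*3^(1/8)*x/2)


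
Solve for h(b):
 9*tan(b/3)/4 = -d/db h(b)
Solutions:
 h(b) = C1 + 27*log(cos(b/3))/4


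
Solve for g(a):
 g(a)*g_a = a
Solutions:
 g(a) = -sqrt(C1 + a^2)
 g(a) = sqrt(C1 + a^2)


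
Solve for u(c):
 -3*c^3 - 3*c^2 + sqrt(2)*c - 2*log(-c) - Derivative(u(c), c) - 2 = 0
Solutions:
 u(c) = C1 - 3*c^4/4 - c^3 + sqrt(2)*c^2/2 - 2*c*log(-c)


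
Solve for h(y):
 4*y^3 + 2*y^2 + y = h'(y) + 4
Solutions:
 h(y) = C1 + y^4 + 2*y^3/3 + y^2/2 - 4*y


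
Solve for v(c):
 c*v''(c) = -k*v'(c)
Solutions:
 v(c) = C1 + c^(1 - re(k))*(C2*sin(log(c)*Abs(im(k))) + C3*cos(log(c)*im(k)))


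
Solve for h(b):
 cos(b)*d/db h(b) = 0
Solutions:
 h(b) = C1


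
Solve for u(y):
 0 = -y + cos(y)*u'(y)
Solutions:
 u(y) = C1 + Integral(y/cos(y), y)


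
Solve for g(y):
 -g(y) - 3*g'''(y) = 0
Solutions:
 g(y) = C3*exp(-3^(2/3)*y/3) + (C1*sin(3^(1/6)*y/2) + C2*cos(3^(1/6)*y/2))*exp(3^(2/3)*y/6)


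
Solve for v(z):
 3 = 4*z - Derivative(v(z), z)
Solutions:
 v(z) = C1 + 2*z^2 - 3*z


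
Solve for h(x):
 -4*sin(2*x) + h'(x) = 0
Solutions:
 h(x) = C1 - 2*cos(2*x)


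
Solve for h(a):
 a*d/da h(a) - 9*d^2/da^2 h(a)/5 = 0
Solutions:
 h(a) = C1 + C2*erfi(sqrt(10)*a/6)


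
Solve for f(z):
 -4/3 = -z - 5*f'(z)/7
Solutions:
 f(z) = C1 - 7*z^2/10 + 28*z/15


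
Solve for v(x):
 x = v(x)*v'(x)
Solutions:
 v(x) = -sqrt(C1 + x^2)
 v(x) = sqrt(C1 + x^2)


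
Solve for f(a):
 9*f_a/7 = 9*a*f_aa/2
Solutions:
 f(a) = C1 + C2*a^(9/7)


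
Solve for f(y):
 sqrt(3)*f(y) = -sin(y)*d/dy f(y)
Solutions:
 f(y) = C1*(cos(y) + 1)^(sqrt(3)/2)/(cos(y) - 1)^(sqrt(3)/2)


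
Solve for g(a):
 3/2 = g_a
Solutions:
 g(a) = C1 + 3*a/2


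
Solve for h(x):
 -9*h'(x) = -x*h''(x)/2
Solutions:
 h(x) = C1 + C2*x^19


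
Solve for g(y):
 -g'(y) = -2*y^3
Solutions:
 g(y) = C1 + y^4/2


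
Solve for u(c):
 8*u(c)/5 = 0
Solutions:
 u(c) = 0


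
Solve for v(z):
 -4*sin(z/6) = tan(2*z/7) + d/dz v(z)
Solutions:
 v(z) = C1 + 7*log(cos(2*z/7))/2 + 24*cos(z/6)


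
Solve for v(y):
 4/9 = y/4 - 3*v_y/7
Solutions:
 v(y) = C1 + 7*y^2/24 - 28*y/27


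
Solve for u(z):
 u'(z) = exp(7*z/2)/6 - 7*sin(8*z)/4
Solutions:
 u(z) = C1 + exp(7*z/2)/21 + 7*cos(8*z)/32


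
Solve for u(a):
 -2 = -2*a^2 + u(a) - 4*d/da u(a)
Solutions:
 u(a) = C1*exp(a/4) + 2*a^2 + 16*a + 62


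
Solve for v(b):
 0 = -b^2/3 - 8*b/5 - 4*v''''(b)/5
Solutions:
 v(b) = C1 + C2*b + C3*b^2 + C4*b^3 - b^6/864 - b^5/60


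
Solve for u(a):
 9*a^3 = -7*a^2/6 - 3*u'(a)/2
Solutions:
 u(a) = C1 - 3*a^4/2 - 7*a^3/27


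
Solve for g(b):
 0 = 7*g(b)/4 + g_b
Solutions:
 g(b) = C1*exp(-7*b/4)


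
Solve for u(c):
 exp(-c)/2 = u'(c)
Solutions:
 u(c) = C1 - exp(-c)/2


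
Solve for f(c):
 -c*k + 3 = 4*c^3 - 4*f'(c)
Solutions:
 f(c) = C1 + c^4/4 + c^2*k/8 - 3*c/4


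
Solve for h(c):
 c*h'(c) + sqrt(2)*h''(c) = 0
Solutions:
 h(c) = C1 + C2*erf(2^(1/4)*c/2)


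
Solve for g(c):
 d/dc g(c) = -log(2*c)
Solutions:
 g(c) = C1 - c*log(c) - c*log(2) + c


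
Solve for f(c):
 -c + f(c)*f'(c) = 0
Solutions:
 f(c) = -sqrt(C1 + c^2)
 f(c) = sqrt(C1 + c^2)


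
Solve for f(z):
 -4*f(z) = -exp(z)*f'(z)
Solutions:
 f(z) = C1*exp(-4*exp(-z))


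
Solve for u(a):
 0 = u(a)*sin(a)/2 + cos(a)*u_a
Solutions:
 u(a) = C1*sqrt(cos(a))


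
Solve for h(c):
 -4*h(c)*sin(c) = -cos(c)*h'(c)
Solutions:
 h(c) = C1/cos(c)^4


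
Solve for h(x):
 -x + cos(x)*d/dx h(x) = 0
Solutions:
 h(x) = C1 + Integral(x/cos(x), x)


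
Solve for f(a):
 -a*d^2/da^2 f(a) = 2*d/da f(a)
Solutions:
 f(a) = C1 + C2/a


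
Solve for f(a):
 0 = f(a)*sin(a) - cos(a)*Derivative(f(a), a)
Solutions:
 f(a) = C1/cos(a)


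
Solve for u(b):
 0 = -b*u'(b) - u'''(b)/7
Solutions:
 u(b) = C1 + Integral(C2*airyai(-7^(1/3)*b) + C3*airybi(-7^(1/3)*b), b)


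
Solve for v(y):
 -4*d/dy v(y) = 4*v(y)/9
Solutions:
 v(y) = C1*exp(-y/9)


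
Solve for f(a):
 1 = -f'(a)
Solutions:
 f(a) = C1 - a


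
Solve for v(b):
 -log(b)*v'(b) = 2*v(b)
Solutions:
 v(b) = C1*exp(-2*li(b))


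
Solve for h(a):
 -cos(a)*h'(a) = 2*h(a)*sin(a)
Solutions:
 h(a) = C1*cos(a)^2


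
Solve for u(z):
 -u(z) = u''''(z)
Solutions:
 u(z) = (C1*sin(sqrt(2)*z/2) + C2*cos(sqrt(2)*z/2))*exp(-sqrt(2)*z/2) + (C3*sin(sqrt(2)*z/2) + C4*cos(sqrt(2)*z/2))*exp(sqrt(2)*z/2)


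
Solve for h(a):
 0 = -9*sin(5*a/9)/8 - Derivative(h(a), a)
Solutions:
 h(a) = C1 + 81*cos(5*a/9)/40


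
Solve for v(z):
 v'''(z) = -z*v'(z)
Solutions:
 v(z) = C1 + Integral(C2*airyai(-z) + C3*airybi(-z), z)


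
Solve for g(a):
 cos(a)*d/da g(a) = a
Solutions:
 g(a) = C1 + Integral(a/cos(a), a)


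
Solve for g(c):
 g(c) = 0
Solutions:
 g(c) = 0


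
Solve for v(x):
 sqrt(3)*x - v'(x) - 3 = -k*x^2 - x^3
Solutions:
 v(x) = C1 + k*x^3/3 + x^4/4 + sqrt(3)*x^2/2 - 3*x


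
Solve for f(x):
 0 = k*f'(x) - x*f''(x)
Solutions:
 f(x) = C1 + x^(re(k) + 1)*(C2*sin(log(x)*Abs(im(k))) + C3*cos(log(x)*im(k)))


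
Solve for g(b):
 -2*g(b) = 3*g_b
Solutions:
 g(b) = C1*exp(-2*b/3)


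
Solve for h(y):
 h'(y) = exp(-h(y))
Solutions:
 h(y) = log(C1 + y)


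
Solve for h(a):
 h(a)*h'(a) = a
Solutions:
 h(a) = -sqrt(C1 + a^2)
 h(a) = sqrt(C1 + a^2)


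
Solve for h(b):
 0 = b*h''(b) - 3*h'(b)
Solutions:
 h(b) = C1 + C2*b^4


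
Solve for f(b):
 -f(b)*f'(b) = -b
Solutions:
 f(b) = -sqrt(C1 + b^2)
 f(b) = sqrt(C1 + b^2)


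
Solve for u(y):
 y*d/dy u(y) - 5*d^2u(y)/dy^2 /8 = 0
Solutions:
 u(y) = C1 + C2*erfi(2*sqrt(5)*y/5)


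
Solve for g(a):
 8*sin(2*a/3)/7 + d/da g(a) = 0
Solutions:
 g(a) = C1 + 12*cos(2*a/3)/7


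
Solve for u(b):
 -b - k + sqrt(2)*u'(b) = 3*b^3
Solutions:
 u(b) = C1 + 3*sqrt(2)*b^4/8 + sqrt(2)*b^2/4 + sqrt(2)*b*k/2


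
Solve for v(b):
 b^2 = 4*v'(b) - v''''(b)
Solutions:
 v(b) = C1 + C4*exp(2^(2/3)*b) + b^3/12 + (C2*sin(2^(2/3)*sqrt(3)*b/2) + C3*cos(2^(2/3)*sqrt(3)*b/2))*exp(-2^(2/3)*b/2)


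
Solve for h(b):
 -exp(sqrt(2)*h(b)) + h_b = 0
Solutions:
 h(b) = sqrt(2)*(2*log(-1/(C1 + b)) - log(2))/4


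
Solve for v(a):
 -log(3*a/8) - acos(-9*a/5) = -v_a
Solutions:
 v(a) = C1 + a*log(a) + a*acos(-9*a/5) - 3*a*log(2) - a + a*log(3) + sqrt(25 - 81*a^2)/9


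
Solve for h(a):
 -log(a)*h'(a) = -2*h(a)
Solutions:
 h(a) = C1*exp(2*li(a))


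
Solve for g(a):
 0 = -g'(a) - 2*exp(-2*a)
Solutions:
 g(a) = C1 + exp(-2*a)


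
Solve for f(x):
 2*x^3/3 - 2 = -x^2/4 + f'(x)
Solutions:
 f(x) = C1 + x^4/6 + x^3/12 - 2*x


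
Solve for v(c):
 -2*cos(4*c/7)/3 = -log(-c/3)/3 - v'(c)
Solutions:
 v(c) = C1 - c*log(-c)/3 + c/3 + c*log(3)/3 + 7*sin(4*c/7)/6


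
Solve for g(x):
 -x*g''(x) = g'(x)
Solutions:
 g(x) = C1 + C2*log(x)


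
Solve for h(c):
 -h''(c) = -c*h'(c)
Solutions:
 h(c) = C1 + C2*erfi(sqrt(2)*c/2)


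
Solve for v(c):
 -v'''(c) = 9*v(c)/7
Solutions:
 v(c) = C3*exp(-21^(2/3)*c/7) + (C1*sin(3*3^(1/6)*7^(2/3)*c/14) + C2*cos(3*3^(1/6)*7^(2/3)*c/14))*exp(21^(2/3)*c/14)


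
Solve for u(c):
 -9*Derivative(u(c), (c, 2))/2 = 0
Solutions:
 u(c) = C1 + C2*c


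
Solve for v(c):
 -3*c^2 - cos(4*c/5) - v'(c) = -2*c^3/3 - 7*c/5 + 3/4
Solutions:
 v(c) = C1 + c^4/6 - c^3 + 7*c^2/10 - 3*c/4 - 5*sin(4*c/5)/4


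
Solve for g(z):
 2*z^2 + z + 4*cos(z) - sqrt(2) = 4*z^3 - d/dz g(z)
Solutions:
 g(z) = C1 + z^4 - 2*z^3/3 - z^2/2 + sqrt(2)*z - 4*sin(z)


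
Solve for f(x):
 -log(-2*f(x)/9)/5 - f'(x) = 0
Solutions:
 5*Integral(1/(log(-_y) - 2*log(3) + log(2)), (_y, f(x))) = C1 - x


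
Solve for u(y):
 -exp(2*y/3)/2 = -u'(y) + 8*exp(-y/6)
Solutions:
 u(y) = C1 + 3*exp(2*y/3)/4 - 48*exp(-y/6)


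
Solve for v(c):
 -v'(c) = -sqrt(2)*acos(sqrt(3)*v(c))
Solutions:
 Integral(1/acos(sqrt(3)*_y), (_y, v(c))) = C1 + sqrt(2)*c


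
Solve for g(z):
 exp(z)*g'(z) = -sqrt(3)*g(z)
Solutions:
 g(z) = C1*exp(sqrt(3)*exp(-z))


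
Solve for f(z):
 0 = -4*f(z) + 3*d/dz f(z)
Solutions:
 f(z) = C1*exp(4*z/3)


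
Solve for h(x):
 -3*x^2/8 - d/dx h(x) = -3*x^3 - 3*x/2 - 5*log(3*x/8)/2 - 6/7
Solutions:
 h(x) = C1 + 3*x^4/4 - x^3/8 + 3*x^2/4 + 5*x*log(x)/2 - 8*x*log(2) - 23*x/14 + x*log(6)/2 + 2*x*log(3)


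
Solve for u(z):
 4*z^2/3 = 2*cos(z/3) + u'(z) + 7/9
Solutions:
 u(z) = C1 + 4*z^3/9 - 7*z/9 - 6*sin(z/3)


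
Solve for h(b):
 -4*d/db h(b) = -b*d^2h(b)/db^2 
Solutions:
 h(b) = C1 + C2*b^5


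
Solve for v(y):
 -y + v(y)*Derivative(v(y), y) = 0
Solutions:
 v(y) = -sqrt(C1 + y^2)
 v(y) = sqrt(C1 + y^2)


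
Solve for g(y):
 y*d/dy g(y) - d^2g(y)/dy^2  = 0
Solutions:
 g(y) = C1 + C2*erfi(sqrt(2)*y/2)


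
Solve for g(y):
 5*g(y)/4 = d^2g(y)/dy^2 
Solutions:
 g(y) = C1*exp(-sqrt(5)*y/2) + C2*exp(sqrt(5)*y/2)


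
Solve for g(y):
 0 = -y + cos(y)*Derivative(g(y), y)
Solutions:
 g(y) = C1 + Integral(y/cos(y), y)


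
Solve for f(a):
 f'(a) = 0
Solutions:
 f(a) = C1


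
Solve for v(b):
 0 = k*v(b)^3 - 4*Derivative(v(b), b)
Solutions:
 v(b) = -sqrt(2)*sqrt(-1/(C1 + b*k))
 v(b) = sqrt(2)*sqrt(-1/(C1 + b*k))


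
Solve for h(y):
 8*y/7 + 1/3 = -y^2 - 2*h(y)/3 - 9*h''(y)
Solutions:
 h(y) = C1*sin(sqrt(6)*y/9) + C2*cos(sqrt(6)*y/9) - 3*y^2/2 - 12*y/7 + 40


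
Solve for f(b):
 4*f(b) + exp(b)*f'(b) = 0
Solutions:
 f(b) = C1*exp(4*exp(-b))


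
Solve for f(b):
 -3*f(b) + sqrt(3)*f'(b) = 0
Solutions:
 f(b) = C1*exp(sqrt(3)*b)


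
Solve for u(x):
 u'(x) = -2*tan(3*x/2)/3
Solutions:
 u(x) = C1 + 4*log(cos(3*x/2))/9


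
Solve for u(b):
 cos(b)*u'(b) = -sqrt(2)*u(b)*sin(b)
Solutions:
 u(b) = C1*cos(b)^(sqrt(2))


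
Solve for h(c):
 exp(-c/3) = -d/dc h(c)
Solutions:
 h(c) = C1 + 3*exp(-c/3)


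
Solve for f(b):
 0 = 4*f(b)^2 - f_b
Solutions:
 f(b) = -1/(C1 + 4*b)


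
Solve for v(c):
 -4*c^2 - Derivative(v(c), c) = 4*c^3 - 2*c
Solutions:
 v(c) = C1 - c^4 - 4*c^3/3 + c^2


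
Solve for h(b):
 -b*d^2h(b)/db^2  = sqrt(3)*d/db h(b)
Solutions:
 h(b) = C1 + C2*b^(1 - sqrt(3))


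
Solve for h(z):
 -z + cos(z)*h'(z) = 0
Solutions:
 h(z) = C1 + Integral(z/cos(z), z)


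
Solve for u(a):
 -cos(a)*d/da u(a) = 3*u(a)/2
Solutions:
 u(a) = C1*(sin(a) - 1)^(3/4)/(sin(a) + 1)^(3/4)


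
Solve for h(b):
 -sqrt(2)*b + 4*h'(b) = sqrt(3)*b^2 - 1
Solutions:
 h(b) = C1 + sqrt(3)*b^3/12 + sqrt(2)*b^2/8 - b/4


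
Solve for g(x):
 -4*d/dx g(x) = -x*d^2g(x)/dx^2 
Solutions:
 g(x) = C1 + C2*x^5


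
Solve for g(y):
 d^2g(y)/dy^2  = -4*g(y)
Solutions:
 g(y) = C1*sin(2*y) + C2*cos(2*y)


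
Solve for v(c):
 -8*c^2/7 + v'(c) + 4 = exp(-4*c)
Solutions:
 v(c) = C1 + 8*c^3/21 - 4*c - exp(-4*c)/4


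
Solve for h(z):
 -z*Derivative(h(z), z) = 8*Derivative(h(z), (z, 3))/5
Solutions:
 h(z) = C1 + Integral(C2*airyai(-5^(1/3)*z/2) + C3*airybi(-5^(1/3)*z/2), z)


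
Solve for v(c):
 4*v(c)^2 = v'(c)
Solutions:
 v(c) = -1/(C1 + 4*c)


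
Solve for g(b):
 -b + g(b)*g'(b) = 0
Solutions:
 g(b) = -sqrt(C1 + b^2)
 g(b) = sqrt(C1 + b^2)


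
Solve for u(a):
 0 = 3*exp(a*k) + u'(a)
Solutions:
 u(a) = C1 - 3*exp(a*k)/k


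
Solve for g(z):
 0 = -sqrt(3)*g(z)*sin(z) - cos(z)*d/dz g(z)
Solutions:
 g(z) = C1*cos(z)^(sqrt(3))


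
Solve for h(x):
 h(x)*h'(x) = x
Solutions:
 h(x) = -sqrt(C1 + x^2)
 h(x) = sqrt(C1 + x^2)


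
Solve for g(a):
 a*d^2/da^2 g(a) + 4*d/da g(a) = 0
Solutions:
 g(a) = C1 + C2/a^3


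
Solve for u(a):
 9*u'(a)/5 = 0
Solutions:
 u(a) = C1


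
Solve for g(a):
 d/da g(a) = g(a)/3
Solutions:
 g(a) = C1*exp(a/3)


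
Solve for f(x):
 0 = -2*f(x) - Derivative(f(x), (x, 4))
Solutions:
 f(x) = (C1*sin(2^(3/4)*x/2) + C2*cos(2^(3/4)*x/2))*exp(-2^(3/4)*x/2) + (C3*sin(2^(3/4)*x/2) + C4*cos(2^(3/4)*x/2))*exp(2^(3/4)*x/2)


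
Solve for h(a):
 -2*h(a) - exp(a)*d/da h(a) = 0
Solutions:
 h(a) = C1*exp(2*exp(-a))


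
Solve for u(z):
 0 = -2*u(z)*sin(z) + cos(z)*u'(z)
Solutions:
 u(z) = C1/cos(z)^2


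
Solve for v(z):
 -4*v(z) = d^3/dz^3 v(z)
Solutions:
 v(z) = C3*exp(-2^(2/3)*z) + (C1*sin(2^(2/3)*sqrt(3)*z/2) + C2*cos(2^(2/3)*sqrt(3)*z/2))*exp(2^(2/3)*z/2)


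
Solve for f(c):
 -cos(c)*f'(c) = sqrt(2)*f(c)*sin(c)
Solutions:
 f(c) = C1*cos(c)^(sqrt(2))


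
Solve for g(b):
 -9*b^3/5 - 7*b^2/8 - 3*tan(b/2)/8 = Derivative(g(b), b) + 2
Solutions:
 g(b) = C1 - 9*b^4/20 - 7*b^3/24 - 2*b + 3*log(cos(b/2))/4


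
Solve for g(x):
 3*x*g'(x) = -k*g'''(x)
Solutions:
 g(x) = C1 + Integral(C2*airyai(3^(1/3)*x*(-1/k)^(1/3)) + C3*airybi(3^(1/3)*x*(-1/k)^(1/3)), x)


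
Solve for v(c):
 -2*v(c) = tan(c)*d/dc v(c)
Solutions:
 v(c) = C1/sin(c)^2


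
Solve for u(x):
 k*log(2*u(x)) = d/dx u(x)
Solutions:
 Integral(1/(log(_y) + log(2)), (_y, u(x))) = C1 + k*x


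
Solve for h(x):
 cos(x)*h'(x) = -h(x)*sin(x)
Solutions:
 h(x) = C1*cos(x)


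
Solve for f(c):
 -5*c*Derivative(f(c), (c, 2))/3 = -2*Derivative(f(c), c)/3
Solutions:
 f(c) = C1 + C2*c^(7/5)


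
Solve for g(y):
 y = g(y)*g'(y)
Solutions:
 g(y) = -sqrt(C1 + y^2)
 g(y) = sqrt(C1 + y^2)


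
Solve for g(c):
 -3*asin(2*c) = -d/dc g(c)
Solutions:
 g(c) = C1 + 3*c*asin(2*c) + 3*sqrt(1 - 4*c^2)/2


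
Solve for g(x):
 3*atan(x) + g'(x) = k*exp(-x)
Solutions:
 g(x) = C1 - k*exp(-x) - 3*x*atan(x) + 3*log(x^2 + 1)/2


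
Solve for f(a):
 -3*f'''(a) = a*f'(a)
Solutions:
 f(a) = C1 + Integral(C2*airyai(-3^(2/3)*a/3) + C3*airybi(-3^(2/3)*a/3), a)


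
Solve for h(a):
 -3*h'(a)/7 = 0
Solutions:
 h(a) = C1


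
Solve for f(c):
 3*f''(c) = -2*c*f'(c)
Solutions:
 f(c) = C1 + C2*erf(sqrt(3)*c/3)


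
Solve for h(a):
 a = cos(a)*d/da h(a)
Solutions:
 h(a) = C1 + Integral(a/cos(a), a)


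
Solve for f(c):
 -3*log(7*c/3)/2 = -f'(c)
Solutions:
 f(c) = C1 + 3*c*log(c)/2 - 3*c*log(3)/2 - 3*c/2 + 3*c*log(7)/2


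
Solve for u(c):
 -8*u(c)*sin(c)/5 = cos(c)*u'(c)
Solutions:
 u(c) = C1*cos(c)^(8/5)


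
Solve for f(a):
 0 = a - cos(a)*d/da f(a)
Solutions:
 f(a) = C1 + Integral(a/cos(a), a)


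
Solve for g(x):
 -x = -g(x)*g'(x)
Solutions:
 g(x) = -sqrt(C1 + x^2)
 g(x) = sqrt(C1 + x^2)


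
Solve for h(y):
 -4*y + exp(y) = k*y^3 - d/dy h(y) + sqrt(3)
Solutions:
 h(y) = C1 + k*y^4/4 + 2*y^2 + sqrt(3)*y - exp(y)


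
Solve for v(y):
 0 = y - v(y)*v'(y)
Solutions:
 v(y) = -sqrt(C1 + y^2)
 v(y) = sqrt(C1 + y^2)


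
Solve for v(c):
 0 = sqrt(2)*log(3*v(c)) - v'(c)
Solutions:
 -sqrt(2)*Integral(1/(log(_y) + log(3)), (_y, v(c)))/2 = C1 - c


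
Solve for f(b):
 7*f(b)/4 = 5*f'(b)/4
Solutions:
 f(b) = C1*exp(7*b/5)


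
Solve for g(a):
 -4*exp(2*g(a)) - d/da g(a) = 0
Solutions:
 g(a) = log(-sqrt(-1/(C1 - 4*a))) - log(2)/2
 g(a) = log(-1/(C1 - 4*a))/2 - log(2)/2


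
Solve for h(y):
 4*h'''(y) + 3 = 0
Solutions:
 h(y) = C1 + C2*y + C3*y^2 - y^3/8


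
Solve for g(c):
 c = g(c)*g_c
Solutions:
 g(c) = -sqrt(C1 + c^2)
 g(c) = sqrt(C1 + c^2)


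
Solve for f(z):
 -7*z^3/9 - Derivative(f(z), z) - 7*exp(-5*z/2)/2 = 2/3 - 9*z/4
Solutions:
 f(z) = C1 - 7*z^4/36 + 9*z^2/8 - 2*z/3 + 7*exp(-5*z/2)/5


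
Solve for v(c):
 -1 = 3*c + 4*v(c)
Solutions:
 v(c) = -3*c/4 - 1/4


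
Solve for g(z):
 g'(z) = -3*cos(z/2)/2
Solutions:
 g(z) = C1 - 3*sin(z/2)


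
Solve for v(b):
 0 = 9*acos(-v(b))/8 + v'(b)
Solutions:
 Integral(1/acos(-_y), (_y, v(b))) = C1 - 9*b/8


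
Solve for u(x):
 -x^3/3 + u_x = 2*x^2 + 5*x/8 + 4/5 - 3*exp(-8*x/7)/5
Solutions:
 u(x) = C1 + x^4/12 + 2*x^3/3 + 5*x^2/16 + 4*x/5 + 21*exp(-8*x/7)/40


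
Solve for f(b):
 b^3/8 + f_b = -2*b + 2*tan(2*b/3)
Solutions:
 f(b) = C1 - b^4/32 - b^2 - 3*log(cos(2*b/3))


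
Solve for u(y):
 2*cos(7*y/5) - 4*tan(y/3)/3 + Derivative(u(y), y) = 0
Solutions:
 u(y) = C1 - 4*log(cos(y/3)) - 10*sin(7*y/5)/7


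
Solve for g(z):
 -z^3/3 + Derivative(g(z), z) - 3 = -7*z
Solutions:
 g(z) = C1 + z^4/12 - 7*z^2/2 + 3*z


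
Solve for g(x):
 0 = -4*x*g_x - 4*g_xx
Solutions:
 g(x) = C1 + C2*erf(sqrt(2)*x/2)


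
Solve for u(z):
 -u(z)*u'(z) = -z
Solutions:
 u(z) = -sqrt(C1 + z^2)
 u(z) = sqrt(C1 + z^2)


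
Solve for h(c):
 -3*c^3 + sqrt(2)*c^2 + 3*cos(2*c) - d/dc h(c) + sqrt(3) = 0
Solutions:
 h(c) = C1 - 3*c^4/4 + sqrt(2)*c^3/3 + sqrt(3)*c + 3*sin(2*c)/2


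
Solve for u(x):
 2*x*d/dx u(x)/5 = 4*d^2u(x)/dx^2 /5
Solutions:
 u(x) = C1 + C2*erfi(x/2)


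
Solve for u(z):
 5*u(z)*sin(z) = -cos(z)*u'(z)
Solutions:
 u(z) = C1*cos(z)^5


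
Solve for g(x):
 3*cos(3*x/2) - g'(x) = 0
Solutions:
 g(x) = C1 + 2*sin(3*x/2)


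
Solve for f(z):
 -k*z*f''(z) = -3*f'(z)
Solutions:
 f(z) = C1 + z^(((re(k) + 3)*re(k) + im(k)^2)/(re(k)^2 + im(k)^2))*(C2*sin(3*log(z)*Abs(im(k))/(re(k)^2 + im(k)^2)) + C3*cos(3*log(z)*im(k)/(re(k)^2 + im(k)^2)))


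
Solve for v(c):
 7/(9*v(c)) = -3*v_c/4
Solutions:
 v(c) = -sqrt(C1 - 168*c)/9
 v(c) = sqrt(C1 - 168*c)/9


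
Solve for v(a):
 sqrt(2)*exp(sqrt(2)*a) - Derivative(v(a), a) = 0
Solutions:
 v(a) = C1 + exp(sqrt(2)*a)


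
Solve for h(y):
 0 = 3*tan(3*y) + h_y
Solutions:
 h(y) = C1 + log(cos(3*y))


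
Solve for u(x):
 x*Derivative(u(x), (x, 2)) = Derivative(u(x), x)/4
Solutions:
 u(x) = C1 + C2*x^(5/4)


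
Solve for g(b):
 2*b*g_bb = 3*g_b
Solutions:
 g(b) = C1 + C2*b^(5/2)


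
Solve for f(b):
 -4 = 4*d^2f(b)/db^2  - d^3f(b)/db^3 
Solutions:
 f(b) = C1 + C2*b + C3*exp(4*b) - b^2/2


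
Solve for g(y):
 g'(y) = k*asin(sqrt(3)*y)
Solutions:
 g(y) = C1 + k*(y*asin(sqrt(3)*y) + sqrt(3)*sqrt(1 - 3*y^2)/3)


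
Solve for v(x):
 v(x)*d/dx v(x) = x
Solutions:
 v(x) = -sqrt(C1 + x^2)
 v(x) = sqrt(C1 + x^2)


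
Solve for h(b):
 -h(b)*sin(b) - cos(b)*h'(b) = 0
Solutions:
 h(b) = C1*cos(b)


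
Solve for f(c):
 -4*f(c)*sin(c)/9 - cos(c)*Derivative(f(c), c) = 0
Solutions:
 f(c) = C1*cos(c)^(4/9)


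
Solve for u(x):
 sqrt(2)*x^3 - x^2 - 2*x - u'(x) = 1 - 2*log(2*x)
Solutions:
 u(x) = C1 + sqrt(2)*x^4/4 - x^3/3 - x^2 + 2*x*log(x) - 3*x + x*log(4)


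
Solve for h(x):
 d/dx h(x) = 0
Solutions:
 h(x) = C1


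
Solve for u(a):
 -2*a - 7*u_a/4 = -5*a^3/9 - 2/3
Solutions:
 u(a) = C1 + 5*a^4/63 - 4*a^2/7 + 8*a/21
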